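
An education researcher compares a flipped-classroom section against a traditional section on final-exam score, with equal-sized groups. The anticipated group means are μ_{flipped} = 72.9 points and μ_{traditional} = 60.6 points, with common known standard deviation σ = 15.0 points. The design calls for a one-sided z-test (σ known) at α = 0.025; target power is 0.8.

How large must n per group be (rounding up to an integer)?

Standardized effect: d = |μ_{flipped} − μ_{traditional}| / σ = |72.9 − 60.6| / 15.0 = 0.8200
Set Φ(δ − 1.960) = 0.8; then δ − 1.960 = Φ⁻¹(0.8) = 0.842, giving δ = 2.802.
δ = d·√(n/2) ⇒ n = 2(δ/d)² = 2 × (2.802 / 0.8200)² = 23.35.
Rounding up, n = 24 per group.

n = 24 per group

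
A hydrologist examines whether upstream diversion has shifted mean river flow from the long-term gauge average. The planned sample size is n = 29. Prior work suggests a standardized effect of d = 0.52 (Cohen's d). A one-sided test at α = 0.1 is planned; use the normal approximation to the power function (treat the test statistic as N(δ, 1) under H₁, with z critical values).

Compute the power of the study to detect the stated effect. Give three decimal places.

Noncentrality parameter: δ = d·√n = 0.52 × √29 = 2.8003
Critical value for a one-sided test at α = 0.1: z_α = 1.282.
Power = Φ(δ − 1.282) = Φ(1.519) = 0.9356.

Power ≈ 0.936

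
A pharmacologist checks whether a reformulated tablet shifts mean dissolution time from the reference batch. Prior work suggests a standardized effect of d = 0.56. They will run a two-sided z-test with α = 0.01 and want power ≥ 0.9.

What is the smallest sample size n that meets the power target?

n = 48

For power 0.9 need Φ(δ − z_{0.005}) = 0.9, so δ = z_{0.005} + z_{0.10} = 2.576 + 1.282 = 3.857.
(The Φ(−δ − z_{α/2}) term is vanishingly small for δ > 0 and is dropped in the standard sample-size formula.)
δ = d·√n ⇒ n = (δ/d)² = (3.857 / 0.56)² = 47.45.
Round up to the next whole unit.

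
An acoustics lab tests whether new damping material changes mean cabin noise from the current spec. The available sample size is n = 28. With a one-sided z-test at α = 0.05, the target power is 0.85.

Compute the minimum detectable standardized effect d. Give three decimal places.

d ≈ 0.507

Need Φ(δ − 1.645) = 0.85, so δ = 1.645 + 1.036 = 2.681.
δ = d·√n ⇒ d = δ/√n = 2.681/√28 = 0.5067.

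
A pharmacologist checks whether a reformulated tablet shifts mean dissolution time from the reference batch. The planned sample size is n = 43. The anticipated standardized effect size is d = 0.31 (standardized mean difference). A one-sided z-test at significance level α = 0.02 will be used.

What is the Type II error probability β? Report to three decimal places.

Noncentrality parameter: δ = d·√n = 0.31 × √43 = 2.0328
Critical value for a one-sided test at α = 0.02: z_α = 2.054.
Power = Φ(δ − 2.054) = Φ(-0.021) = 0.4916.
Type II error: β = 1 − power = 1 − 0.4916 = 0.5084.

β ≈ 0.508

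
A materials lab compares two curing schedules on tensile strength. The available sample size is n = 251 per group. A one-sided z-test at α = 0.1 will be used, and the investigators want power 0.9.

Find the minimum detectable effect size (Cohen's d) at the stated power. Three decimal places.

Need Φ(δ − 1.282) = 0.9, so δ = 1.282 + 1.282 = 2.563.
δ = d·√(n/2) ⇒ d = δ/√(n/2) = 2.563/√(251/2) = 0.2288.

d ≈ 0.229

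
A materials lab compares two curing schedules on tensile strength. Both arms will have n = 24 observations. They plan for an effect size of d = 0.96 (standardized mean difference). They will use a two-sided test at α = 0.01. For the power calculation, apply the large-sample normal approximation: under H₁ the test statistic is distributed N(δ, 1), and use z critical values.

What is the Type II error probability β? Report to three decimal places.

β ≈ 0.227

Noncentrality parameter: λ = d·√(n/2) = 0.96 × √(24/2) = 3.3255
Two-sided α = 0.01 → critical value z_{0.005} = 2.576.
Power = Φ(λ − 2.576) + Φ(−λ − 2.576) = Φ(0.750) + Φ(-5.901) = 0.7733 + 0.0000 = 0.7733.
Type II error: β = 1 − power = 1 − 0.7733 = 0.2267.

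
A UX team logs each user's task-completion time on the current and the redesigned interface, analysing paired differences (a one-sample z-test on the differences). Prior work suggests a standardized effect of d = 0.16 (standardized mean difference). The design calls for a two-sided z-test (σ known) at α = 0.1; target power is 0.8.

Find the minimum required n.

n = 242

Set Φ(δ − 1.645) = 0.8; then δ − 1.645 = Φ⁻¹(0.8) = 0.842, giving δ = 2.486.
(For δ > 0 the lower-tail rejection region contributes negligibly to power, so the one-term inversion is standard.)
δ = d·√n ⇒ n = (δ/d)² = (2.486 / 0.16)² = 241.51.
Round up to the next whole unit.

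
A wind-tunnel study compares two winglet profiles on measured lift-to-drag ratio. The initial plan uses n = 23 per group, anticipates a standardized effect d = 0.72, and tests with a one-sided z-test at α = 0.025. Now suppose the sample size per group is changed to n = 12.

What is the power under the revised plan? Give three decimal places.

With n = 12 per group: δ = d·√(n/2) = 0.72 × √(12/2) = 1.7636. Critical value z_{0.025} = 1.960.
Revised power = Φ(δ − 1.960) = Φ(-0.196) = 0.4222.

Power ≈ 0.422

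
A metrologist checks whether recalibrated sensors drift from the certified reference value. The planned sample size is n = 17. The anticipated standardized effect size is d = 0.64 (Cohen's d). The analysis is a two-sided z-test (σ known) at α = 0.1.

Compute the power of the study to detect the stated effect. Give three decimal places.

Power ≈ 0.840

Noncentrality parameter: δ = d·√n = 0.64 × √17 = 2.6388
Critical value for a two-sided test at α = 0.1: z_{α/2} = 1.645.
Power = Φ(δ − 1.645) + Φ(−δ − 1.645) = Φ(0.994) + Φ(-4.284) = 0.8399 + 0.0000 = 0.8399.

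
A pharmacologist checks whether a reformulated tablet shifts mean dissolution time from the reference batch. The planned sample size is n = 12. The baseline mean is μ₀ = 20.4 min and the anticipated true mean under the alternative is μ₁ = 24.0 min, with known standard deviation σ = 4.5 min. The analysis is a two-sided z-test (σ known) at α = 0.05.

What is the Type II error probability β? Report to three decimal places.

Standardized effect: d = |μ₁ − μ₀| / σ = |24.0 − 20.4| / 4.5 = 0.8000
Noncentrality parameter: δ = d·√n = 0.8000 × √12 = 2.7713
Critical value for a two-sided test at α = 0.05: z_{α/2} = 1.960.
Power = Φ(δ − 1.960) + Φ(−δ − 1.960) = Φ(0.811) + Φ(-4.731) = 0.7914 + 0.0000 = 0.7914.
Type II error: β = 1 − power = 1 − 0.7914 = 0.2086.

β ≈ 0.209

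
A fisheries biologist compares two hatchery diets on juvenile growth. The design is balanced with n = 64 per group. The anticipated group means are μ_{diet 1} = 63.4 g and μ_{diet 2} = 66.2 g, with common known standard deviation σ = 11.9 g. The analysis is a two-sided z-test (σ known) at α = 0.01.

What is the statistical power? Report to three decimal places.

Standardized effect: d = |μ_{diet 1} − μ_{diet 2}| / σ = |63.4 − 66.2| / 11.9 = 0.2353
Noncentrality parameter: δ = d·√(n/2) = 0.2353 × √(64/2) = 1.3310
Critical value for a two-sided test at α = 0.01: z_{α/2} = 2.576.
Power = Φ(δ − 2.576) + Φ(−δ − 2.576) = Φ(-1.245) + Φ(-3.907) = 0.1066 + 0.0000 = 0.1066.

Power ≈ 0.107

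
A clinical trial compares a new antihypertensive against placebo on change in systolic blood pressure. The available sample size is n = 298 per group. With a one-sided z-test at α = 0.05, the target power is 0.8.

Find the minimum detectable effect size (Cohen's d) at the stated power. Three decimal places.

Required noncentrality: δ = z_{0.05} + z_{0.20} = 1.645 + 0.842 = 2.486.
δ = d·√(n/2) ⇒ d = δ/√(n/2) = 2.486/√(298/2) = 0.2037.

d ≈ 0.204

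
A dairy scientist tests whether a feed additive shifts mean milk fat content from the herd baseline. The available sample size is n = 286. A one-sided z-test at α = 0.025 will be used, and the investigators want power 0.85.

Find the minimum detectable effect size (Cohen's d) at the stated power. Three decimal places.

d ≈ 0.177

Need Φ(δ − 1.960) = 0.85, so δ = 1.960 + 1.036 = 2.996.
δ = d·√n ⇒ d = δ/√n = 2.996/√286 = 0.1772.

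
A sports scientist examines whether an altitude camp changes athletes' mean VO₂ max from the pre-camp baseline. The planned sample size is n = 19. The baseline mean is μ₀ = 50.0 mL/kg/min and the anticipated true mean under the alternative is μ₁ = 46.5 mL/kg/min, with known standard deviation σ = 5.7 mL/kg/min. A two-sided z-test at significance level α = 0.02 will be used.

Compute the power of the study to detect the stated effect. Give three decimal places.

Standardized effect: d = |μ₁ − μ₀| / σ = |46.5 − 50.0| / 5.7 = 0.6140
Noncentrality parameter: δ = d·√n = 0.6140 × √19 = 2.6765
Two-sided α = 0.02 → critical value z_{0.01} = 2.326.
Power = Φ(δ − 2.326) + Φ(−δ − 2.326) = Φ(0.350) + Φ(-5.003) = 0.6369 + 0.0000 = 0.6369.

Power ≈ 0.637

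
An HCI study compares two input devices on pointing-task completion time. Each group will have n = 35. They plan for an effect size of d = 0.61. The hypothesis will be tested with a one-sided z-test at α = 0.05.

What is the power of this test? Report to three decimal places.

Power ≈ 0.818

Noncentrality parameter: δ = d·√(n/2) = 0.61 × √(35/2) = 2.5518
One-sided α = 0.05 → critical value z_{0.05} = 1.645.
Power = Φ(δ − 1.645) = Φ(0.907) = 0.8178.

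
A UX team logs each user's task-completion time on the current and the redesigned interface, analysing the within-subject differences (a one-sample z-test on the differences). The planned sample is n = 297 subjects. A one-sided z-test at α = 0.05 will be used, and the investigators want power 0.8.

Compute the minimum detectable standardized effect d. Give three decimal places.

d ≈ 0.144

Need Φ(δ − 1.645) = 0.8, so δ = 1.645 + 0.842 = 2.486.
δ = d·√n ⇒ d = δ/√n = 2.486/√297 = 0.1443.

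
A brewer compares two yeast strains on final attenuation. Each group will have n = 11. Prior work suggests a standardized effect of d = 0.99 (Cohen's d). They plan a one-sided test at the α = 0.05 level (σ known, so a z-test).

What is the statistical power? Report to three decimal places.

Power ≈ 0.751

Noncentrality parameter: δ = d·√(n/2) = 0.99 × √(11/2) = 2.3218
Critical value for a one-sided test at α = 0.05: z_α = 1.645.
Power = P(Z > 1.645 − δ) = Φ(0.677) = 0.7508.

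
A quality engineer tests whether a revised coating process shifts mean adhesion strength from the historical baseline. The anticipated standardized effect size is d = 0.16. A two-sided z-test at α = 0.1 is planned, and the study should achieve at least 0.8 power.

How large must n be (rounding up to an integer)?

n = 242

Set Φ(δ − 1.645) = 0.8; then δ − 1.645 = Φ⁻¹(0.8) = 0.842, giving δ = 2.486.
(Ignoring the negligible lower-tail rejection probability gives the usual closed-form inversion.)
δ = d·√n ⇒ n = (δ/d)² = (2.486 / 0.16)² = 241.51.
Round up to the next whole unit.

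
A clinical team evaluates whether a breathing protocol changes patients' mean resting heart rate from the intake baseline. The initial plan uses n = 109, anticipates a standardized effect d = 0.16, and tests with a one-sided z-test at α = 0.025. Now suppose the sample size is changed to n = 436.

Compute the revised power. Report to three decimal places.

With n = 436: δ = d·√n = 0.16 × √436 = 3.3409. Critical value z_{0.025} = 1.960.
Revised power = P(Z > 1.960 − δ) = Φ(1.381) = 0.9164.

Power ≈ 0.916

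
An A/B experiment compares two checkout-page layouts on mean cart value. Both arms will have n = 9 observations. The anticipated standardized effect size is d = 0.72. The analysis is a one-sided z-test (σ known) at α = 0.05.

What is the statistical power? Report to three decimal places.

Power ≈ 0.453

Noncentrality parameter: δ = d·√(n/2) = 0.72 × √(9/2) = 1.5274
One-sided α = 0.05 → critical value z_{0.05} = 1.645.
Power = Φ(δ − 1.645) = Φ(-0.118) = 0.4532.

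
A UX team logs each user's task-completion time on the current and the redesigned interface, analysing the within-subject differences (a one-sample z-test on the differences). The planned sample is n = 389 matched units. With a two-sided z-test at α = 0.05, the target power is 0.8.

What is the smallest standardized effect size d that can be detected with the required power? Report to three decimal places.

Required noncentrality: δ = z_{0.025} + z_{0.20} = 1.960 + 0.842 = 2.802.
(Lower-tail contribution to power is negligible for δ > 0.)
δ = d·√n ⇒ d = δ/√n = 2.802/√389 = 0.1420.

d ≈ 0.142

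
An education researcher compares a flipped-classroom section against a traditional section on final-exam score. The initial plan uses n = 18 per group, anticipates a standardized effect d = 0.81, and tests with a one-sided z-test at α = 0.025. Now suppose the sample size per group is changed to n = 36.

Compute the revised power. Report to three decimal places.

With n = 36 per group: δ = d·√(n/2) = 0.81 × √(36/2) = 3.4365. Critical value z_{0.025} = 1.960.
Revised power = Φ(δ − 1.960) = Φ(1.477) = 0.9301.

Power ≈ 0.930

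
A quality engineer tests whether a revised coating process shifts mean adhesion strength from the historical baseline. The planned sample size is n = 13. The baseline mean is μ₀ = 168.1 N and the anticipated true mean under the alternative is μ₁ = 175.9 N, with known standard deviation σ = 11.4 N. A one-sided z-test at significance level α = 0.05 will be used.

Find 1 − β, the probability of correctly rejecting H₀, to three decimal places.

Power ≈ 0.794

Standardized effect: d = |μ₁ − μ₀| / σ = |175.9 − 168.1| / 11.4 = 0.6842
Noncentrality parameter: λ = d·√n = 0.6842 × √13 = 2.4670
Critical value for a one-sided test at α = 0.05: z_α = 1.645.
Power = P(Z > 1.645 − λ) = Φ(0.822) = 0.7945.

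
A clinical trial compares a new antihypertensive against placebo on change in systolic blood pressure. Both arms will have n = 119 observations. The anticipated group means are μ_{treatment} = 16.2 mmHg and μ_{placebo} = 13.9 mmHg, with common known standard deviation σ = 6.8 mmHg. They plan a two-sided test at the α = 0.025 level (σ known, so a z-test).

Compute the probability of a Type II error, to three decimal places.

β ≈ 0.357

Standardized effect: d = |μ_{treatment} − μ_{placebo}| / σ = |16.2 − 13.9| / 6.8 = 0.3382
Noncentrality parameter: δ = d·√(n/2) = 0.3382 × √(119/2) = 2.6090
Two-sided α = 0.025 → critical value z_{0.0125} = 2.241.
Power = Φ(δ − 2.241) + Φ(−δ − 2.241) = Φ(0.368) + Φ(-4.850) = 0.6434 + 0.0000 = 0.6434.
Type II error: β = 1 − power = 1 − 0.6434 = 0.3566.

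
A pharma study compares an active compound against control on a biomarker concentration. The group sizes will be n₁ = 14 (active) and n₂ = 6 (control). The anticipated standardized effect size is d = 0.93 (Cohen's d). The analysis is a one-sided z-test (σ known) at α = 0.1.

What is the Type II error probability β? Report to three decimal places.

Noncentrality parameter: δ = d / √(1/n₁ + 1/n₂) = 0.93 / √(1/14 + 1/6) = 1.9059
Critical value for a one-sided test at α = 0.1: z_α = 1.282.
Power = P(Z > 1.282 − δ) = Φ(0.624) = 0.7338.
Type II error: β = 1 − power = 1 − 0.7338 = 0.2662.

β ≈ 0.266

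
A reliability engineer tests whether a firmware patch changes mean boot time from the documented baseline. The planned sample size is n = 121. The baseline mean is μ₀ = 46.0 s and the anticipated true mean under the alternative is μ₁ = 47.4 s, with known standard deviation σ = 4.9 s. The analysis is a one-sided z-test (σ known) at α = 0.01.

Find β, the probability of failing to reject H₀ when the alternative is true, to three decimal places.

β ≈ 0.207

Standardized effect: d = |μ₁ − μ₀| / σ = |47.4 − 46.0| / 4.9 = 0.2857
Noncentrality parameter: δ = d·√n = 0.2857 × √121 = 3.1429
One-sided α = 0.01 → critical value z_{0.01} = 2.326.
Power = Φ(δ − 2.326) = Φ(0.817) = 0.7929.
Type II error: β = 1 − power = 1 − 0.7929 = 0.2071.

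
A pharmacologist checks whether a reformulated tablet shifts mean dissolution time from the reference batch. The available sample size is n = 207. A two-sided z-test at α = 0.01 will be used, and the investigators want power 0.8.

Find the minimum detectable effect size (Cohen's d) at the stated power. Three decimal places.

d ≈ 0.238

Need Φ(δ − 2.576) = 0.8, so δ = 2.576 + 0.842 = 3.417.
(The second rejection-region term Φ(−δ − z_{α/2}) is negligible and dropped.)
δ = d·√n ⇒ d = δ/√n = 3.417/√207 = 0.2375.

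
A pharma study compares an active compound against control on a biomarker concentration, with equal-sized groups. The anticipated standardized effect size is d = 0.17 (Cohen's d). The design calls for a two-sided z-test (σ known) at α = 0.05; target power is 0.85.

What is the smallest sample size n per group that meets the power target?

n = 622 per group

Set Φ(δ − 1.960) = 0.85; then δ − 1.960 = Φ⁻¹(0.85) = 1.036, giving δ = 2.996.
(Ignoring the negligible lower-tail rejection probability gives the usual closed-form inversion.)
δ = d·√(n/2) ⇒ n = 2(δ/d)² = 2 × (2.996 / 0.17)² = 621.34.
Round up to the next whole unit.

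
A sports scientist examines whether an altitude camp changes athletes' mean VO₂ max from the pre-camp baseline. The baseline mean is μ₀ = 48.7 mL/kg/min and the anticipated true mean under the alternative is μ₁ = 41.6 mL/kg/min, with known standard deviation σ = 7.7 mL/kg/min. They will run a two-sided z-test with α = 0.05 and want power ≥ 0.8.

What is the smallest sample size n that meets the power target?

n = 10

Standardized effect: d = |μ₁ − μ₀| / σ = |41.6 − 48.7| / 7.7 = 0.9221
For power 0.8 need Φ(δ − z_{0.025}) = 0.8, so δ = z_{0.025} + z_{0.20} = 1.960 + 0.842 = 2.802.
(The Φ(−δ − z_{α/2}) term is vanishingly small for δ > 0 and is dropped in the standard sample-size formula.)
δ = d·√n ⇒ n = (δ/d)² = (2.802 / 0.9221)² = 9.23.
Round up to the next whole unit.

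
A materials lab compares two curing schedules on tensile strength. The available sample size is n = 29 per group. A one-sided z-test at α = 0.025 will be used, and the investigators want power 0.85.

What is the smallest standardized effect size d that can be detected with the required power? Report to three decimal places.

d ≈ 0.787

Required noncentrality: δ = z_{0.025} + z_{0.15} = 1.960 + 1.036 = 2.996.
δ = d·√(n/2) ⇒ d = δ/√(n/2) = 2.996/√(29/2) = 0.7869.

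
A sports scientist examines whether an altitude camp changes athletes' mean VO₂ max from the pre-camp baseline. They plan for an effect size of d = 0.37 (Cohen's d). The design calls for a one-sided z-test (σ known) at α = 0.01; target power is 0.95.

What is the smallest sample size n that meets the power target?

For power 0.95 need Φ(δ − z_{0.01}) = 0.95, so δ = z_{0.01} + z_{0.05} = 2.326 + 1.645 = 3.971.
δ = d·√n ⇒ n = (δ/d)² = (3.971 / 0.37)² = 115.20.
Rounding up, n = 116.

n = 116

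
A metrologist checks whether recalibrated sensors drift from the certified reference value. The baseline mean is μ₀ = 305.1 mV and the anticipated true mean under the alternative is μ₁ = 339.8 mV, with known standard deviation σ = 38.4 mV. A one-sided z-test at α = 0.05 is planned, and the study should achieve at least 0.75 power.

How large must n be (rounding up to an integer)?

n = 7

Standardized effect: d = |μ₁ − μ₀| / σ = |339.8 − 305.1| / 38.4 = 0.9036
Set Φ(δ − 1.645) = 0.75; then δ − 1.645 = Φ⁻¹(0.75) = 0.674, giving δ = 2.319.
δ = d·√n ⇒ n = (δ/d)² = (2.319 / 0.9036)² = 6.59.
Rounding up, n = 7.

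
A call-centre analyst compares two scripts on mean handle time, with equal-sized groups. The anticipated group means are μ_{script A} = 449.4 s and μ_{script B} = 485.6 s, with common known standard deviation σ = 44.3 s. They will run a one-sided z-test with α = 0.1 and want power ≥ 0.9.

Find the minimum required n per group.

n = 20 per group

Standardized effect: d = |μ_{script A} − μ_{script B}| / σ = |449.4 − 485.6| / 44.3 = 0.8172
Set Φ(δ − 1.282) = 0.9; then δ − 1.282 = Φ⁻¹(0.9) = 1.282, giving δ = 2.563.
δ = d·√(n/2) ⇒ n = 2(δ/d)² = 2 × (2.563 / 0.8172)² = 19.68.
Round up to the next whole unit.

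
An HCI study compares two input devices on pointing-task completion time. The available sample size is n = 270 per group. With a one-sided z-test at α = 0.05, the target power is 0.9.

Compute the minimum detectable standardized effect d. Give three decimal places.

d ≈ 0.252

Need Φ(δ − 1.645) = 0.9, so δ = 1.645 + 1.282 = 2.926.
δ = d·√(n/2) ⇒ d = δ/√(n/2) = 2.926/√(270/2) = 0.2519.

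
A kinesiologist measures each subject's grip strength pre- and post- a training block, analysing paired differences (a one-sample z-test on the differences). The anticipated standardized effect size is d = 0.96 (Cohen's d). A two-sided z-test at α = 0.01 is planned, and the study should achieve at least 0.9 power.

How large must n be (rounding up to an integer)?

For power 0.9 need Φ(δ − z_{0.005}) = 0.9, so δ = z_{0.005} + z_{0.10} = 2.576 + 1.282 = 3.857.
(The Φ(−δ − z_{α/2}) term is vanishingly small for δ > 0 and is dropped in the standard sample-size formula.)
δ = d·√n ⇒ n = (δ/d)² = (3.857 / 0.96)² = 16.15.
Rounding up, n = 17.

n = 17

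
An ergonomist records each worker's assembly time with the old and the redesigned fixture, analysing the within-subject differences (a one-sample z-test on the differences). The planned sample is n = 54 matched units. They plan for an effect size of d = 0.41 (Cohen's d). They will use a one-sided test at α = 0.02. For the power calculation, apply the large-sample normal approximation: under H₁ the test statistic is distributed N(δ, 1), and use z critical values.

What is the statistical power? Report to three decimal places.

Noncentrality parameter: δ = d·√n = 0.41 × √54 = 3.0129
Critical value for a one-sided test at α = 0.02: z_α = 2.054.
Power = Φ(δ − 2.054) = Φ(0.959) = 0.8313.

Power ≈ 0.831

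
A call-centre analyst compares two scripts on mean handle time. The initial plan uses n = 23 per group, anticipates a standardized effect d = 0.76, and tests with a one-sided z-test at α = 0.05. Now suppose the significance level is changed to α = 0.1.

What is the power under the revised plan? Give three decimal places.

Power ≈ 0.902

δ = d·√(n/2) = 0.76 × √(23/2) = 2.5773 (unchanged). New critical value: z_{0.1} = 1.282.
Revised power = Φ(δ − 1.282) = Φ(1.296) = 0.9025.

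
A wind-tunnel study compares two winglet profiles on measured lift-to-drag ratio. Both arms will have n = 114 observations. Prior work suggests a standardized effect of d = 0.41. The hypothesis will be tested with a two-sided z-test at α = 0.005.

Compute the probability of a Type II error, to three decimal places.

β ≈ 0.387

Noncentrality parameter: δ = d·√(n/2) = 0.41 × √(114/2) = 3.0954
Two-sided α = 0.005 → critical value z_{0.0025} = 2.807.
Power = Φ(δ − 2.807) + Φ(−δ − 2.807) = Φ(0.288) + Φ(-5.902) = 0.6135 + 0.0000 = 0.6135.
Type II error: β = 1 − power = 1 − 0.6135 = 0.3865.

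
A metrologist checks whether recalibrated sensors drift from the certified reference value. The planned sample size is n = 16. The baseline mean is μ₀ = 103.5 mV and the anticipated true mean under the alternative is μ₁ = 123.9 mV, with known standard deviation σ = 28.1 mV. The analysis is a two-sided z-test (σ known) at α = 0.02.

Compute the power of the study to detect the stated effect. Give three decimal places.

Power ≈ 0.718

Standardized effect: d = |μ₁ − μ₀| / σ = |123.9 − 103.5| / 28.1 = 0.7260
Noncentrality parameter: δ = d·√n = 0.7260 × √16 = 2.9039
Two-sided α = 0.02 → critical value z_{0.01} = 2.326.
Power = Φ(δ − 2.326) + Φ(−δ − 2.326) = Φ(0.578) + Φ(-5.230) = 0.7182 + 0.0000 = 0.7182.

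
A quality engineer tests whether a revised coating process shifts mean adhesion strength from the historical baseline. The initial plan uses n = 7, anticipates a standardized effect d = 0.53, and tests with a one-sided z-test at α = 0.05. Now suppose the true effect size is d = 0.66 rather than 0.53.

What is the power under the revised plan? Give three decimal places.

With d = 0.66: δ = d·√n = 0.66 × √7 = 1.7462. Critical value z_{0.05} = 1.645.
Revised power = P(Z > 1.645 − δ) = Φ(0.101) = 0.5404.

Power ≈ 0.540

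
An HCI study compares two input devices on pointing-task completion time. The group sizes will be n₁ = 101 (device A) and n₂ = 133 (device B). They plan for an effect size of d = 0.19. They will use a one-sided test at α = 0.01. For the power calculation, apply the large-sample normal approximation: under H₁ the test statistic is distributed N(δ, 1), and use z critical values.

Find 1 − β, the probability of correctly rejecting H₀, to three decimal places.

Noncentrality parameter: λ = d / √(1/n₁ + 1/n₂) = 0.19 / √(1/101 + 1/133) = 1.4396
One-sided α = 0.01 → critical value z_{0.01} = 2.326.
Power = P(Z > 2.326 − λ) = Φ(-0.887) = 0.1876.

Power ≈ 0.188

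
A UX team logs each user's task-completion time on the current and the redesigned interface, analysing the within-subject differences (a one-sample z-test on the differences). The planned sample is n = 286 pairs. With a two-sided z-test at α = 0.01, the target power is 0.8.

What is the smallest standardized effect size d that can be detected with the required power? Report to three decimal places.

Need Φ(δ − 2.576) = 0.8, so δ = 2.576 + 0.842 = 3.417.
(The second rejection-region term Φ(−δ − z_{α/2}) is negligible and dropped.)
δ = d·√n ⇒ d = δ/√n = 3.417/√286 = 0.2021.

d ≈ 0.202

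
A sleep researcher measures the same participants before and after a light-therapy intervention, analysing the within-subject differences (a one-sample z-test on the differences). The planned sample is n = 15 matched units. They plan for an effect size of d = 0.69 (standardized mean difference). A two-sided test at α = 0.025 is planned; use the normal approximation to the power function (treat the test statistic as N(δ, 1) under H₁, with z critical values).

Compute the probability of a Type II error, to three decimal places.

Noncentrality parameter: δ = d·√n = 0.69 × √15 = 2.6724
Critical value for a two-sided test at α = 0.025: z_{α/2} = 2.241.
Power = Φ(δ − 2.241) + Φ(−δ − 2.241) = Φ(0.431) + Φ(-4.914) = 0.6667 + 0.0000 = 0.6668.
Type II error: β = 1 − power = 1 − 0.6668 = 0.3332.

β ≈ 0.333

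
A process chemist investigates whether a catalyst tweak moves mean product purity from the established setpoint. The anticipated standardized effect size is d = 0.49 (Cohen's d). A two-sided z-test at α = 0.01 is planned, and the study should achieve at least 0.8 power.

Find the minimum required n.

n = 49

For power 0.8 need Φ(δ − z_{0.005}) = 0.8, so δ = z_{0.005} + z_{0.20} = 2.576 + 0.842 = 3.417.
(Ignoring the negligible lower-tail rejection probability gives the usual closed-form inversion.)
δ = d·√n ⇒ n = (δ/d)² = (3.417 / 0.49)² = 48.64.
Rounding up, n = 49.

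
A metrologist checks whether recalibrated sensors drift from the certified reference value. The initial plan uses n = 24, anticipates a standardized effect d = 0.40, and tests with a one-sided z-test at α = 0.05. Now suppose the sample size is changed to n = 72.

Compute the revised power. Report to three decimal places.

Power ≈ 0.960

With n = 72: δ = d·√n = 0.40 × √72 = 3.3941. Critical value z_{0.05} = 1.645.
Revised power = P(Z > 1.645 − δ) = Φ(1.749) = 0.9599.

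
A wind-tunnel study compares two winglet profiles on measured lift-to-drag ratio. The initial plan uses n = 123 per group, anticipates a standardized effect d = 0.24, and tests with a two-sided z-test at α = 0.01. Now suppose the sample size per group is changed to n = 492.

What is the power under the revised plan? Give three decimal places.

With n = 492 per group: δ = d·√(n/2) = 0.24 × √(492/2) = 3.7643. Critical value z_{0.005} = 2.576.
Revised power = Φ(δ − 2.576) + Φ(−δ − 2.576) = Φ(1.188) + Φ(-6.340) = 0.8827 + 0.0000 = 0.8827.

Power ≈ 0.883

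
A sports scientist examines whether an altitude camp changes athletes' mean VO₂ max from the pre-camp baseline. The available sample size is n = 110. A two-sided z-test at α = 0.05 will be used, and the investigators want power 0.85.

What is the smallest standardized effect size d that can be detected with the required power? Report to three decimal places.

d ≈ 0.286

Need Φ(δ − 1.960) = 0.85, so δ = 1.960 + 1.036 = 2.996.
(Lower-tail contribution to power is negligible for δ > 0.)
δ = d·√n ⇒ d = δ/√n = 2.996/√110 = 0.2857.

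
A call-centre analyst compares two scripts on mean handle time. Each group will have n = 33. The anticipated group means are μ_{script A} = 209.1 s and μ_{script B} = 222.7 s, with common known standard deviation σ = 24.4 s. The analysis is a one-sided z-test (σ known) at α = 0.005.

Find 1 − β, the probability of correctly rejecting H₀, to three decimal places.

Power ≈ 0.378

Standardized effect: d = |μ_{script A} − μ_{script B}| / σ = |209.1 − 222.7| / 24.4 = 0.5574
Noncentrality parameter: δ = d·√(n/2) = 0.5574 × √(33/2) = 2.2641
One-sided α = 0.005 → critical value z_{0.005} = 2.576.
Power = Φ(δ − 2.576) = Φ(-0.312) = 0.3776.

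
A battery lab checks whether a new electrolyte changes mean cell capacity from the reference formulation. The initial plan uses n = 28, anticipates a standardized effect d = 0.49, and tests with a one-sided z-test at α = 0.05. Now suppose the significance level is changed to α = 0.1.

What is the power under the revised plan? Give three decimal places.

δ = d·√n = 0.49 × √28 = 2.5928 (unchanged). New critical value: z_{0.1} = 1.282.
Revised power = Φ(δ − 1.282) = Φ(1.311) = 0.9051.

Power ≈ 0.905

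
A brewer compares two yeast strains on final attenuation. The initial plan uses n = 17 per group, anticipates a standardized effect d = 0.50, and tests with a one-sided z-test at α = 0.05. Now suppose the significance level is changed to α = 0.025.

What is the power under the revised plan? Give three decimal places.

δ = d·√(n/2) = 0.50 × √(17/2) = 1.4577 (unchanged). New critical value: z_{0.025} = 1.960.
Revised power = P(Z > 1.960 − δ) = Φ(-0.502) = 0.3078.

Power ≈ 0.308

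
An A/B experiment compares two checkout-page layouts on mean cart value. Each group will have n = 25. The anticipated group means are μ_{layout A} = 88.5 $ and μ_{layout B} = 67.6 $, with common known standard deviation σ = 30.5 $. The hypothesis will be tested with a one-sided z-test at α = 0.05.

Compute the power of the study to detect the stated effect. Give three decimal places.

Standardized effect: d = |μ_{layout A} − μ_{layout B}| / σ = |88.5 − 67.6| / 30.5 = 0.6852
Noncentrality parameter: λ = d·√(n/2) = 0.6852 × √(25/2) = 2.4227
One-sided α = 0.05 → critical value z_{0.05} = 1.645.
Power = Φ(λ − 1.645) = Φ(0.778) = 0.7817.

Power ≈ 0.782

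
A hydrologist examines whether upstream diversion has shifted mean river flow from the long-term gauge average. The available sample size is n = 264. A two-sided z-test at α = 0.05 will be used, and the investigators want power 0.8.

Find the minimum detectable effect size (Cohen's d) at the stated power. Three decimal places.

d ≈ 0.172

Required noncentrality: δ = z_{0.025} + z_{0.20} = 1.960 + 0.842 = 2.802.
(Lower-tail contribution to power is negligible for δ > 0.)
δ = d·√n ⇒ d = δ/√n = 2.802/√264 = 0.1724.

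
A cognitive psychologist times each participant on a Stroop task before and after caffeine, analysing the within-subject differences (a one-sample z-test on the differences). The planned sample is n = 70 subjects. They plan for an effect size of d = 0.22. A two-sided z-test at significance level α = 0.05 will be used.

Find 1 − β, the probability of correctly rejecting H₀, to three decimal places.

Noncentrality parameter: δ = d·√n = 0.22 × √70 = 1.8407
Two-sided α = 0.05 → critical value z_{0.025} = 1.960.
Power = Φ(δ − 1.960) + Φ(−δ − 1.960) = Φ(-0.119) + Φ(-3.801) = 0.4525 + 0.0001 = 0.4526.

Power ≈ 0.453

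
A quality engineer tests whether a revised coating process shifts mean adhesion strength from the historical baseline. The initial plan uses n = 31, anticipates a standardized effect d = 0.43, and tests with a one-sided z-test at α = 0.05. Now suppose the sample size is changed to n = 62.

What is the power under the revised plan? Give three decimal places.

Power ≈ 0.959

With n = 62: δ = d·√n = 0.43 × √62 = 3.3858. Critical value z_{0.05} = 1.645.
Revised power = Φ(δ − 1.645) = Φ(1.741) = 0.9592.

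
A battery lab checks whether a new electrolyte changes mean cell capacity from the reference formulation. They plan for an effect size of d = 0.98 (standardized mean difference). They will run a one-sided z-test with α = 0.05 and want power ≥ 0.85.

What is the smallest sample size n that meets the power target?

Set Φ(δ − 1.645) = 0.85; then δ − 1.645 = Φ⁻¹(0.85) = 1.036, giving δ = 2.681.
δ = d·√n ⇒ n = (δ/d)² = (2.681 / 0.98)² = 7.49.
Round up to the next whole unit.

n = 8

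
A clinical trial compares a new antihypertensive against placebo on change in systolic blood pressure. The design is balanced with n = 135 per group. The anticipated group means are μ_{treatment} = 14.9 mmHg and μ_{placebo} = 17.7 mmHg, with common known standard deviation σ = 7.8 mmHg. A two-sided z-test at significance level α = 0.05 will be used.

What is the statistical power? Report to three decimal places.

Standardized effect: d = |μ_{treatment} − μ_{placebo}| / σ = |14.9 − 17.7| / 7.8 = 0.3590
Noncentrality parameter: δ = d·√(n/2) = 0.3590 × √(135/2) = 2.9493
Critical value for a two-sided test at α = 0.05: z_{α/2} = 1.960.
Power = Φ(δ − 1.960) + Φ(−δ − 1.960) = Φ(0.989) + Φ(-4.909) = 0.8387 + 0.0000 = 0.8387.

Power ≈ 0.839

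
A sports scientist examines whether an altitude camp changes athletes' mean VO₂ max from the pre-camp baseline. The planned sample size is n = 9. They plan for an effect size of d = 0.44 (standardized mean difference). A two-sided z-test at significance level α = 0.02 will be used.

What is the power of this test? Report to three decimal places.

Power ≈ 0.157

Noncentrality parameter: δ = d·√n = 0.44 × √9 = 1.3200
Two-sided α = 0.02 → critical value z_{0.01} = 2.326.
Power = Φ(δ − 2.326) + Φ(−δ − 2.326) = Φ(-1.006) + Φ(-3.646) = 0.1571 + 0.0001 = 0.1573.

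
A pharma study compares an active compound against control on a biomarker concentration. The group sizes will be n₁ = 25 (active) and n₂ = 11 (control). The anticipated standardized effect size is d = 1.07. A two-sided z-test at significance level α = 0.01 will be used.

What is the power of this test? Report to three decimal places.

Noncentrality parameter: δ = d / √(1/n₁ + 1/n₂) = 1.07 / √(1/25 + 1/11) = 2.9573
Two-sided α = 0.01 → critical value z_{0.005} = 2.576.
Power = Φ(δ − 2.576) + Φ(−δ − 2.576) = Φ(0.381) + Φ(-5.533) = 0.6486 + 0.0000 = 0.6486.

Power ≈ 0.649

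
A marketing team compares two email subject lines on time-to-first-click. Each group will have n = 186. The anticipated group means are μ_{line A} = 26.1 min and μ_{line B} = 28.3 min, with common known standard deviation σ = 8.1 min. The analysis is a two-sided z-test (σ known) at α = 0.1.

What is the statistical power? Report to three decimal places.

Power ≈ 0.835

Standardized effect: d = |μ_{line A} − μ_{line B}| / σ = |26.1 − 28.3| / 8.1 = 0.2716
Noncentrality parameter: δ = d·√(n/2) = 0.2716 × √(186/2) = 2.6193
Two-sided α = 0.1 → critical value z_{0.05} = 1.645.
Power = Φ(δ − 1.645) + Φ(−δ − 1.645) = Φ(0.974) + Φ(-4.264) = 0.8351 + 0.0000 = 0.8351.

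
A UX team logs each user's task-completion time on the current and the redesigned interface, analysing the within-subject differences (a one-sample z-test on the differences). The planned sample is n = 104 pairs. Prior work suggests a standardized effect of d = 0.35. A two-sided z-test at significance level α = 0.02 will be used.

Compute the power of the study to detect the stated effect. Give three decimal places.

Power ≈ 0.893

Noncentrality parameter: δ = d·√n = 0.35 × √104 = 3.5693
Two-sided α = 0.02 → critical value z_{0.01} = 2.326.
Power = Φ(δ − 2.326) + Φ(−δ − 2.326) = Φ(1.243) + Φ(-5.896) = 0.8931 + 0.0000 = 0.8931.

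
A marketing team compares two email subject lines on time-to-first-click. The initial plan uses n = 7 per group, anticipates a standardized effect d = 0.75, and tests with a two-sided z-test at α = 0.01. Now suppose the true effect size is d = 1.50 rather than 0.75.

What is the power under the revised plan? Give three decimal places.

Power ≈ 0.591

With d = 1.50: δ = d·√(n/2) = 1.50 × √(7/2) = 2.8062. Critical value z_{0.005} = 2.576.
Revised power = Φ(δ − 2.576) + Φ(−δ − 2.576) = Φ(0.230) + Φ(-5.382) = 0.5911 + 0.0000 = 0.5911.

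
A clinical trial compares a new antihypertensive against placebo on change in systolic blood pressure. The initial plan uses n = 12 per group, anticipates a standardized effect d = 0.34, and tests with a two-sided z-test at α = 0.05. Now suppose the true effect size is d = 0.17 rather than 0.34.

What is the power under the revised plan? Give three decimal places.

With d = 0.17: δ = d·√(n/2) = 0.17 × √(12/2) = 0.4164. Critical value z_{0.025} = 1.960.
Revised power = Φ(δ − 1.960) + Φ(−δ − 1.960) = Φ(-1.544) + Φ(-2.376) = 0.0613 + 0.0087 = 0.0701.

Power ≈ 0.070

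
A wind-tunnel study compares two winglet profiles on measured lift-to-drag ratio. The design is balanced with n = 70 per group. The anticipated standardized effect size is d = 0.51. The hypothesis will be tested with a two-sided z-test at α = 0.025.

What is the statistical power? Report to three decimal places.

Noncentrality parameter: λ = d·√(n/2) = 0.51 × √(70/2) = 3.0172
Two-sided α = 0.025 → critical value z_{0.0125} = 2.241.
Power = Φ(λ − 2.241) + Φ(−λ − 2.241) = Φ(0.776) + Φ(-5.259) = 0.7811 + 0.0000 = 0.7811.

Power ≈ 0.781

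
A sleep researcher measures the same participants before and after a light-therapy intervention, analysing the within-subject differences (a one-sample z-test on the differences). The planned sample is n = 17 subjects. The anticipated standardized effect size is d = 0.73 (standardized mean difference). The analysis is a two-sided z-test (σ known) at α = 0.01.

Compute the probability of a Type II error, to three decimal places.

Noncentrality parameter: δ = d·√n = 0.73 × √17 = 3.0099
Two-sided α = 0.01 → critical value z_{0.005} = 2.576.
Power = Φ(δ − 2.576) + Φ(−δ − 2.576) = Φ(0.434) + Φ(-5.586) = 0.6679 + 0.0000 = 0.6679.
Type II error: β = 1 − power = 1 − 0.6679 = 0.3321.

β ≈ 0.332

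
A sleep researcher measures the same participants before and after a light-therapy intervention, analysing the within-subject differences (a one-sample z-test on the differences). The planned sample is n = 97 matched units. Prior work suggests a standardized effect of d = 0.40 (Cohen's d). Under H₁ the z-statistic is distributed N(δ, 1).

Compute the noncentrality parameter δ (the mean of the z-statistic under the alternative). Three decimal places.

The noncentrality parameter scales effect size by the design's sample-size factor: δ = d·√n = 0.40 × √97 = 3.9395

δ ≈ 3.940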